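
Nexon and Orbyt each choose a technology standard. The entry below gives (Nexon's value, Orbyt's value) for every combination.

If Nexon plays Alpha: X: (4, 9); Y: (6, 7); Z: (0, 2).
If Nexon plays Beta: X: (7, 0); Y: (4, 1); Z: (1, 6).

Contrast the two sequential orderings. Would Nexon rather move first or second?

If Nexon leads: Orbyt's best replies are Alpha→X, Beta→Z; Nexon's induced payoffs 4, 1; outcome (Alpha, X), payoffs (4, 9).
If Orbyt leads: Nexon's best replies are X→Beta, Y→Alpha, Z→Beta; Orbyt's induced payoffs 0, 7, 6; outcome (Alpha, Y), payoffs (6, 7).
Nexon gets 4 moving first and 6 moving second, so Nexon prefers to move second.

second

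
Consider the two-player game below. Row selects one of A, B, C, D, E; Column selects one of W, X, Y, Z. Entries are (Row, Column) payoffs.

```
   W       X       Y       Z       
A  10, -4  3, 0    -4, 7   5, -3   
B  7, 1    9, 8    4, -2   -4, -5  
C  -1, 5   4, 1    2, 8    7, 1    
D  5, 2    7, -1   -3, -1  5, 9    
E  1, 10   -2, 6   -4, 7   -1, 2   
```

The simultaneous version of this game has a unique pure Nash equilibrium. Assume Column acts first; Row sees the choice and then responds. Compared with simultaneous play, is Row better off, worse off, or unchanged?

unchanged

Work backward from Row's decision.
- W: BR = A, leader payoff -4.
- X: BR = B, leader payoff 8.
- Y: BR = B, leader payoff -2.
- Z: BR = C, leader payoff 1.
Among -4, 8, -2, 1, the best is 8 at X. Subgame-perfect outcome: (B, X) with payoffs (9, 8).
Now find the simultaneous Nash equilibrium.
Row's best replies: W→A; X→B; Y→B; Z→C.
Column's best replies: A→Y; B→X; C→Y; D→Z; E→W.
Only (B, X) has each player best-responding; Nash payoffs (9, 8).
Row earns 9 sequentially versus 9 at the Nash outcome: unchanged.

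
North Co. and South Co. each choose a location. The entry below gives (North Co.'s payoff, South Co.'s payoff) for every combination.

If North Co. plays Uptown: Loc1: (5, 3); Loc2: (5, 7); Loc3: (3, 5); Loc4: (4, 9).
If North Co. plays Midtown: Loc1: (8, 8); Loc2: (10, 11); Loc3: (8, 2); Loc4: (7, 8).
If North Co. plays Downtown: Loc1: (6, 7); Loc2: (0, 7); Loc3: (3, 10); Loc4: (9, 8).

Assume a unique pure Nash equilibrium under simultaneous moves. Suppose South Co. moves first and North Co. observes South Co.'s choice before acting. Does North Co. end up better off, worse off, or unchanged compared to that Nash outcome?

unchanged

Work backward from North Co.'s decision.
- Loc1 → North Co. plays Midtown (best of 5, 8, 6); South Co. gets 8.
- Loc2 → North Co. plays Midtown (best of 5, 10, 0); South Co. gets 11.
- Loc3 → North Co. plays Midtown (best of 3, 8, 3); South Co. gets 2.
- Loc4 → North Co. plays Downtown (best of 4, 7, 9); South Co. gets 8.
Maximizing over 8, 11, 2, 8, South Co. chooses Loc2. Subgame-perfect outcome: (Midtown, Loc2) with payoffs (10, 11).
Now find the simultaneous Nash equilibrium.
North Co.'s best replies: Loc1→Midtown; Loc2→Midtown; Loc3→Midtown; Loc4→Downtown.
South Co.'s best replies: Uptown→Loc4; Midtown→Loc2; Downtown→Loc3.
Only (Midtown, Loc2) has each player best-responding; Nash payoffs (10, 11).
North Co. earns 10 sequentially versus 10 at the Nash outcome: unchanged.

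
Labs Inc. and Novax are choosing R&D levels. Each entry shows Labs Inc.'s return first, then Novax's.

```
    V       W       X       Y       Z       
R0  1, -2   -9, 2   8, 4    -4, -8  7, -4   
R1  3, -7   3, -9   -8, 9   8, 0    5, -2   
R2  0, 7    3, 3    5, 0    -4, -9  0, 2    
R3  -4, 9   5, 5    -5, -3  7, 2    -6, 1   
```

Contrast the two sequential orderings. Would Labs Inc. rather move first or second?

first

If Labs Inc. leads: Novax's best replies are R0→X, R1→X, R2→V, R3→V; Labs Inc.'s induced payoffs 8, -8, 0, -4; outcome (R0, X), payoffs (8, 4).
If Novax leads: Labs Inc.'s best replies are V→R1, W→R3, X→R0, Y→R1, Z→R0; Novax's induced payoffs -7, 5, 4, 0, -4; outcome (R3, W), payoffs (5, 5).
Labs Inc. gets 8 moving first and 5 moving second, so Labs Inc. prefers to move first.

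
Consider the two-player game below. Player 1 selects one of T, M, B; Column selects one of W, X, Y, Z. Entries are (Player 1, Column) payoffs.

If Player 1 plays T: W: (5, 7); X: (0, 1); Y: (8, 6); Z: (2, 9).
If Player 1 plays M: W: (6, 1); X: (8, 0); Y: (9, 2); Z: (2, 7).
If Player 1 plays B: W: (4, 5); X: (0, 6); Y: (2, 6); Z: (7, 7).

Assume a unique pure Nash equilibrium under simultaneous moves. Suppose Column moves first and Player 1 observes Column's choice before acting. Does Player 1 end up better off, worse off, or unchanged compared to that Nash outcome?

Solve by backward induction (Column leads).
- W: Player 1 compares 5, 6, 4 and picks M; Column would get 1.
- X: Player 1 compares 0, 8, 0 and picks M; Column would get 0.
- Y: Player 1 compares 8, 9, 2 and picks M; Column would get 2.
- Z: Player 1 compares 2, 2, 7 and picks B; Column would get 7.
Maximizing over 1, 0, 2, 7, Column chooses Z. Subgame-perfect outcome: (B, Z) with payoffs (7, 7).
Under simultaneous play:
Player 1's best replies: W→M; X→M; Y→M; Z→B.
Column's best replies: T→Z; M→Z; B→Z.
The unique mutual best reply is (B, Z), giving (7, 7).
Player 1 earns 7 sequentially versus 7 at the Nash outcome: unchanged.

unchanged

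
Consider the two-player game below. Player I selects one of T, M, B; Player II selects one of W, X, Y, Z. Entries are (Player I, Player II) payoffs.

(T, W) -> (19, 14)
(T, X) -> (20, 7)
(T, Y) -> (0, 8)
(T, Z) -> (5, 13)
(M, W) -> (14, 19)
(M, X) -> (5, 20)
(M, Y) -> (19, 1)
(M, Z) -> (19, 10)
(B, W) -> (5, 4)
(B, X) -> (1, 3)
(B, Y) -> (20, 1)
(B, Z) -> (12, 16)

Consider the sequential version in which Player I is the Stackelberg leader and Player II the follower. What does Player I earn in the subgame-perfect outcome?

19

Solve by backward induction (Player I leads).
- T: BR = W, leader payoff 19.
- M: BR = X, leader payoff 5.
- B: BR = Z, leader payoff 12.
Player I's induced payoffs are 19, 5, 12, so Player I commits to T. Subgame-perfect outcome: (T, W) with payoffs (19, 14).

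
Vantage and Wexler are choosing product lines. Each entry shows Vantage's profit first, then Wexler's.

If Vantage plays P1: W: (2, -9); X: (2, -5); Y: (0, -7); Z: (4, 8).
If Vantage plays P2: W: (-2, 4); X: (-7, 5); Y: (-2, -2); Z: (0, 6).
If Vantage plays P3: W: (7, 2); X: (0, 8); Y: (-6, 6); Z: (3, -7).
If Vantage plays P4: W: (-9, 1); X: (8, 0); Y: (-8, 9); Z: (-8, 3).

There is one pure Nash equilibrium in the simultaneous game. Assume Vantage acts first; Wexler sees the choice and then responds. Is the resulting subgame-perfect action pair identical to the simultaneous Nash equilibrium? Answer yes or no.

Wexler best-responds to each possible Vantage move:
- P1: BR = Z, leader payoff 4.
- P2: BR = Z, leader payoff 0.
- P3: BR = X, leader payoff 0.
- P4: BR = Y, leader payoff -8.
Maximizing over 4, 0, 0, -8, Vantage chooses P1. Subgame-perfect outcome: (P1, Z) with payoffs (4, 8).
Now find the simultaneous Nash equilibrium.
Vantage's best replies: W→P3; X→P4; Y→P1; Z→P1.
Wexler's best replies: P1→Z; P2→Z; P3→X; P4→Y.
Only (P1, Z) has each player best-responding; Nash payoffs (4, 8).
Sequential outcome (P1, Z) coincides with the Nash profile (P1, Z).

yes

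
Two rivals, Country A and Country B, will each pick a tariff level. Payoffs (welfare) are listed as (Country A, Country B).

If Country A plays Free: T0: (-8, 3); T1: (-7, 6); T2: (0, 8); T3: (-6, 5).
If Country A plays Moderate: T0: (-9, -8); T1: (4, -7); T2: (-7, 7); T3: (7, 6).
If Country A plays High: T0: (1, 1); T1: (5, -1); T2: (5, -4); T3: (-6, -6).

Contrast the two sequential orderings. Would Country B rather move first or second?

If Country A leads: Country B's best replies are Free→T2, Moderate→T2, High→T0; Country A's induced payoffs 0, -7, 1; outcome (High, T0), payoffs (1, 1).
If Country B leads: Country A's best replies are T0→High, T1→High, T2→High, T3→Moderate; Country B's induced payoffs 1, -1, -4, 6; outcome (Moderate, T3), payoffs (7, 6).
Country B gets 6 moving first and 1 moving second, so Country B prefers to move first.

first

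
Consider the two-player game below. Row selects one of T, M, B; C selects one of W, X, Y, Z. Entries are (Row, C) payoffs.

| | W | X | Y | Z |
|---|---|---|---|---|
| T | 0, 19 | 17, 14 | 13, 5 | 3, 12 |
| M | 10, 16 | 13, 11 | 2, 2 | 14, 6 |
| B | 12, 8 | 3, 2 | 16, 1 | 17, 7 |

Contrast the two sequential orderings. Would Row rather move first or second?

If Row leads: C's best replies are T→W, M→W, B→W; Row's induced payoffs 0, 10, 12; outcome (B, W), payoffs (12, 8).
If C leads: Row's best replies are W→B, X→T, Y→B, Z→B; C's induced payoffs 8, 14, 1, 7; outcome (T, X), payoffs (17, 14).
Row gets 12 moving first and 17 moving second, so Row prefers to move second.

second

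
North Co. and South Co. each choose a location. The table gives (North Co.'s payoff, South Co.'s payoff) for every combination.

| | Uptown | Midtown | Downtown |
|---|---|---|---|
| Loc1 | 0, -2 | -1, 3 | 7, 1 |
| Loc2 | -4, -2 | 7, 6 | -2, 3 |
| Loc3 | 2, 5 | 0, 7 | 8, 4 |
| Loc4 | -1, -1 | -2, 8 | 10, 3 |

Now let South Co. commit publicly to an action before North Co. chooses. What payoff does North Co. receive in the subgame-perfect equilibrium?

North Co. best-responds to each possible South Co. move:
- Uptown → North Co. plays Loc3 (best of 0, -4, 2, -1); South Co. gets 5.
- Midtown → North Co. plays Loc2 (best of -1, 7, 0, -2); South Co. gets 6.
- Downtown → North Co. plays Loc4 (best of 7, -2, 8, 10); South Co. gets 3.
Among 5, 6, 3, the best is 6 at Midtown. Subgame-perfect outcome: (Loc2, Midtown) with payoffs (7, 6).

7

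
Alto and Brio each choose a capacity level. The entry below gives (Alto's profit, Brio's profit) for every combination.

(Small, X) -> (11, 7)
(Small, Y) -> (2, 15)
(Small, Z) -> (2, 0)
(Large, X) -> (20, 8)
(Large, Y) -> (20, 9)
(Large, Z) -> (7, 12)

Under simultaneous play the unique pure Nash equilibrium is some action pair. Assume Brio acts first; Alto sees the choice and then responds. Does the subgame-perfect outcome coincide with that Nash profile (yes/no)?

Solve by backward induction (Brio leads).
- X: BR = Large, leader payoff 8.
- Y: BR = Large, leader payoff 9.
- Z: BR = Large, leader payoff 12.
Brio's induced payoffs are 8, 9, 12, so Brio commits to Z. Subgame-perfect outcome: (Large, Z) with payoffs (7, 12).
For the simultaneous game, intersect best replies.
Alto's best replies: X→Large; Y→Large; Z→Large.
Brio's best replies: Small→Y; Large→Z.
The unique mutual best reply is (Large, Z), giving (7, 12).
Sequential outcome (Large, Z) coincides with the Nash profile (Large, Z).

yes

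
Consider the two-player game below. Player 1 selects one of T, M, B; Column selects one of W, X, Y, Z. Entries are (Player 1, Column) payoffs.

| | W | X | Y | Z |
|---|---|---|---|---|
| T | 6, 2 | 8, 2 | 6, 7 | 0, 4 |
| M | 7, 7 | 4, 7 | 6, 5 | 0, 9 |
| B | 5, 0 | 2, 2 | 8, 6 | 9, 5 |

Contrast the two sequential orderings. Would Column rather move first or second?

If Player 1 leads: Column's best replies are T→Y, M→Z, B→Y; Player 1's induced payoffs 6, 0, 8; outcome (B, Y), payoffs (8, 6).
If Column leads: Player 1's best replies are W→M, X→T, Y→B, Z→B; Column's induced payoffs 7, 2, 6, 5; outcome (M, W), payoffs (7, 7).
Column gets 7 moving first and 6 moving second, so Column prefers to move first.

first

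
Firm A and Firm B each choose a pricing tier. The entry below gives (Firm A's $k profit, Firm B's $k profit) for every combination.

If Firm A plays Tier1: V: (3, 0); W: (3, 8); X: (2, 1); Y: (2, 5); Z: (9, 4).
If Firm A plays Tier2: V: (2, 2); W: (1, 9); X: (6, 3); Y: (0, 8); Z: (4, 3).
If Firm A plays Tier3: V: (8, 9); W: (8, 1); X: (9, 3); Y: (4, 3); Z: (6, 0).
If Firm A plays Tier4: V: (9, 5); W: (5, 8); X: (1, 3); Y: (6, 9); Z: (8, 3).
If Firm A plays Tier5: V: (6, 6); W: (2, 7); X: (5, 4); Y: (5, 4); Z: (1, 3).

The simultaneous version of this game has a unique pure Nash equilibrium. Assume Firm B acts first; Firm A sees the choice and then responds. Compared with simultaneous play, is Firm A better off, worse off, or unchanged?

unchanged

Backward induction with Firm B moving first.
- V → Firm A plays Tier4 (best of 3, 2, 8, 9, 6); Firm B gets 5.
- W → Firm A plays Tier3 (best of 3, 1, 8, 5, 2); Firm B gets 1.
- X → Firm A plays Tier3 (best of 2, 6, 9, 1, 5); Firm B gets 3.
- Y → Firm A plays Tier4 (best of 2, 0, 4, 6, 5); Firm B gets 9.
- Z → Firm A plays Tier1 (best of 9, 4, 6, 8, 1); Firm B gets 4.
Maximizing over 5, 1, 3, 9, 4, Firm B chooses Y. Subgame-perfect outcome: (Tier4, Y) with payoffs (6, 9).
Under simultaneous play:
Firm A's best replies: V→Tier4; W→Tier3; X→Tier3; Y→Tier4; Z→Tier1.
Firm B's best replies: Tier1→W; Tier2→W; Tier3→V; Tier4→Y; Tier5→W.
The unique mutual best reply is (Tier4, Y), giving (6, 9).
Firm A earns 6 sequentially versus 6 at the Nash outcome: unchanged.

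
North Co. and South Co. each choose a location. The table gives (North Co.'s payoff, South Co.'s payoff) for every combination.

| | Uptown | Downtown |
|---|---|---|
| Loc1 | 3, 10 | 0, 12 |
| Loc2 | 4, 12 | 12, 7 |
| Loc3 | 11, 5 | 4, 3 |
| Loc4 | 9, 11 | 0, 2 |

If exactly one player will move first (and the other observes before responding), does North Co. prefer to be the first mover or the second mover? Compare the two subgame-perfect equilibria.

second

If North Co. leads: South Co.'s best replies are Loc1→Downtown, Loc2→Uptown, Loc3→Uptown, Loc4→Uptown; North Co.'s induced payoffs 0, 4, 11, 9; outcome (Loc3, Uptown), payoffs (11, 5).
If South Co. leads: North Co.'s best replies are Uptown→Loc3, Downtown→Loc2; South Co.'s induced payoffs 5, 7; outcome (Loc2, Downtown), payoffs (12, 7).
North Co. gets 11 moving first and 12 moving second, so North Co. prefers to move second.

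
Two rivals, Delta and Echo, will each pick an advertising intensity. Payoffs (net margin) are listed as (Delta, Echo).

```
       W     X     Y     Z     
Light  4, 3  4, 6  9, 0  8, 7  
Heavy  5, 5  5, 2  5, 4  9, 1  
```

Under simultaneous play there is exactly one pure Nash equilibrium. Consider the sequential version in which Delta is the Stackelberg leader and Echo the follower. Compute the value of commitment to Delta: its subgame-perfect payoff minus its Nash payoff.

Work backward from Echo's decision.
- Light: Echo compares 3, 6, 0, 7 and picks Z; Delta would get 8.
- Heavy: Echo compares 5, 2, 4, 1 and picks W; Delta would get 5.
Among 8, 5, the best is 8 at Light. Subgame-perfect outcome: (Light, Z) with payoffs (8, 7).
Under simultaneous play:
Delta's best replies: W→Heavy; X→Heavy; Y→Light; Z→Heavy.
Echo's best replies: Light→Z; Heavy→W.
The unique mutual best reply is (Heavy, W), giving (5, 5).
Delta's commitment gain: 8 − 5 = 3.

3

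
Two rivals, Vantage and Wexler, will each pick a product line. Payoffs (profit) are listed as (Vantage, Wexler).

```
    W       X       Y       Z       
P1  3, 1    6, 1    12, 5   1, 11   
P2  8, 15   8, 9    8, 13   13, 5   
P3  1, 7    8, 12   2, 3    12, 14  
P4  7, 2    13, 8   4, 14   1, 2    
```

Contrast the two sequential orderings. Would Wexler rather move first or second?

If Vantage leads: Wexler's best replies are P1→Z, P2→W, P3→Z, P4→Y; Vantage's induced payoffs 1, 8, 12, 4; outcome (P3, Z), payoffs (12, 14).
If Wexler leads: Vantage's best replies are W→P2, X→P4, Y→P1, Z→P2; Wexler's induced payoffs 15, 8, 5, 5; outcome (P2, W), payoffs (8, 15).
Wexler gets 15 moving first and 14 moving second, so Wexler prefers to move first.

first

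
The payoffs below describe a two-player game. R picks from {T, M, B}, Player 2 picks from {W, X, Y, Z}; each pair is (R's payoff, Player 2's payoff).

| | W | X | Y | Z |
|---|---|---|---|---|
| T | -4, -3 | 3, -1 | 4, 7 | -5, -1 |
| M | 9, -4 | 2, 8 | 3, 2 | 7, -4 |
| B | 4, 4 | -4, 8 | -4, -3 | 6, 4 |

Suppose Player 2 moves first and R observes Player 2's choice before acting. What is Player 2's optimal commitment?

Work backward from R's decision.
- W → R plays M (best of -4, 9, 4); Player 2 gets -4.
- X → R plays T (best of 3, 2, -4); Player 2 gets -1.
- Y → R plays T (best of 4, 3, -4); Player 2 gets 7.
- Z → R plays M (best of -5, 7, 6); Player 2 gets -4.
Maximizing over -4, -1, 7, -4, Player 2 chooses Y. Subgame-perfect outcome: (T, Y) with payoffs (4, 7).

Y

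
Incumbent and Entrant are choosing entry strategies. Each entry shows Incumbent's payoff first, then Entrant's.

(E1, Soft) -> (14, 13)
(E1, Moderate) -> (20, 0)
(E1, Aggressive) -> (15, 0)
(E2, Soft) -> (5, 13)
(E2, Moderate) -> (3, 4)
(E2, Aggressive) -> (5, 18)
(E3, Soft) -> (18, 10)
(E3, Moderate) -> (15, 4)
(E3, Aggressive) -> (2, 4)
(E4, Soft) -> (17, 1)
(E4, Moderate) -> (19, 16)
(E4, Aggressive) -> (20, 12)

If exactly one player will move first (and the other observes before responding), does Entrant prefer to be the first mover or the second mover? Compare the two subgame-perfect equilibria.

second

If Incumbent leads: Entrant's best replies are E1→Soft, E2→Aggressive, E3→Soft, E4→Moderate; Incumbent's induced payoffs 14, 5, 18, 19; outcome (E4, Moderate), payoffs (19, 16).
If Entrant leads: Incumbent's best replies are Soft→E3, Moderate→E1, Aggressive→E4; Entrant's induced payoffs 10, 0, 12; outcome (E4, Aggressive), payoffs (20, 12).
Entrant gets 12 moving first and 16 moving second, so Entrant prefers to move second.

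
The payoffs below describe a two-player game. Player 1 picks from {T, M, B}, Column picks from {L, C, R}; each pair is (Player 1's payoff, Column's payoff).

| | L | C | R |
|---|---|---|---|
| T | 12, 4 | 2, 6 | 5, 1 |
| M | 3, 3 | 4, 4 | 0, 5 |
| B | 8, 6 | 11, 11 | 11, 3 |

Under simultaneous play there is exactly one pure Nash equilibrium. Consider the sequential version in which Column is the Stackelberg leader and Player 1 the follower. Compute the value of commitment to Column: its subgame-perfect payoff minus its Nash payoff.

0

Backward induction with Column moving first.
- L: BR = T, leader payoff 4.
- C: BR = B, leader payoff 11.
- R: BR = B, leader payoff 3.
Column's induced payoffs are 4, 11, 3, so Column commits to C. Subgame-perfect outcome: (B, C) with payoffs (11, 11).
For the simultaneous game, intersect best replies.
Player 1's best replies: L→T; C→B; R→B.
Column's best replies: T→C; M→R; B→C.
Only (B, C) has each player best-responding; Nash payoffs (11, 11).
Column's commitment gain: 11 − 11 = 0.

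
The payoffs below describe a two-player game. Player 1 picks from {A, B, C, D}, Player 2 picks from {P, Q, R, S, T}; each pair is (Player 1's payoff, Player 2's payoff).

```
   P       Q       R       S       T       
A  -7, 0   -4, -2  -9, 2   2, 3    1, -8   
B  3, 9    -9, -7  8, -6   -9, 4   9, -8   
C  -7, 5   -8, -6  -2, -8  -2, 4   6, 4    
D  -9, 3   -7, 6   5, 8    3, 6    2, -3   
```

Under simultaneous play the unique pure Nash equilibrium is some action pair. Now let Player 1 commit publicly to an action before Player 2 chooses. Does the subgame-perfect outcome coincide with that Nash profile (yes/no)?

Backward induction with Player 1 moving first.
- A: Player 2 compares 0, -2, 2, 3, -8 and picks S; Player 1 would get 2.
- B: Player 2 compares 9, -7, -6, 4, -8 and picks P; Player 1 would get 3.
- C: Player 2 compares 5, -6, -8, 4, 4 and picks P; Player 1 would get -7.
- D: Player 2 compares 3, 6, 8, 6, -3 and picks R; Player 1 would get 5.
Among 2, 3, -7, 5, the best is 5 at D. Subgame-perfect outcome: (D, R) with payoffs (5, 8).
Now find the simultaneous Nash equilibrium.
Player 1's best replies: P→B; Q→A; R→B; S→D; T→B.
Player 2's best replies: A→S; B→P; C→P; D→R.
The unique mutual best reply is (B, P), giving (3, 9).
Sequential outcome (D, R) differs from the Nash profile (B, P).

no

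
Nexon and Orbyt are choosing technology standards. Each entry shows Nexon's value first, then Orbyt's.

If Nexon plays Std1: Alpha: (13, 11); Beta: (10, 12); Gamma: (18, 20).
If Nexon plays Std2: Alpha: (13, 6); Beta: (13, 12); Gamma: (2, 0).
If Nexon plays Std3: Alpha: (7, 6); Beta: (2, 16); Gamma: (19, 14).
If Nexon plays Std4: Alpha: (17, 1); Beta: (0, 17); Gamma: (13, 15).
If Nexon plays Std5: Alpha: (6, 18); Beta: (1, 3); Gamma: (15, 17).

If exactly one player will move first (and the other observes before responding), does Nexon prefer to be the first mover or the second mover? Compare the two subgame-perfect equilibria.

second

If Nexon leads: Orbyt's best replies are Std1→Gamma, Std2→Beta, Std3→Beta, Std4→Beta, Std5→Alpha; Nexon's induced payoffs 18, 13, 2, 0, 6; outcome (Std1, Gamma), payoffs (18, 20).
If Orbyt leads: Nexon's best replies are Alpha→Std4, Beta→Std2, Gamma→Std3; Orbyt's induced payoffs 1, 12, 14; outcome (Std3, Gamma), payoffs (19, 14).
Nexon gets 18 moving first and 19 moving second, so Nexon prefers to move second.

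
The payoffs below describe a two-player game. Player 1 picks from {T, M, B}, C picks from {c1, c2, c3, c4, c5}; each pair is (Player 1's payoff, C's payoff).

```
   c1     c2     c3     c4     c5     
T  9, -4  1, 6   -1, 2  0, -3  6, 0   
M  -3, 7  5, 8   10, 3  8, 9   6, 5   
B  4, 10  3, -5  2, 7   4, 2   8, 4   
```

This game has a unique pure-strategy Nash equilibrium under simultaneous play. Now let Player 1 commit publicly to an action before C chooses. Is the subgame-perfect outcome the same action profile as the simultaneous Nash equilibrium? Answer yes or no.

Work backward from C's decision.
- T: C compares -4, 6, 2, -3, 0 and picks c2; Player 1 would get 1.
- M: C compares 7, 8, 3, 9, 5 and picks c4; Player 1 would get 8.
- B: C compares 10, -5, 7, 2, 4 and picks c1; Player 1 would get 4.
Among 1, 8, 4, the best is 8 at M. Subgame-perfect outcome: (M, c4) with payoffs (8, 9).
Under simultaneous play:
Player 1's best replies: c1→T; c2→M; c3→M; c4→M; c5→B.
C's best replies: T→c2; M→c4; B→c1.
Only (M, c4) has each player best-responding; Nash payoffs (8, 9).
Sequential outcome (M, c4) coincides with the Nash profile (M, c4).

yes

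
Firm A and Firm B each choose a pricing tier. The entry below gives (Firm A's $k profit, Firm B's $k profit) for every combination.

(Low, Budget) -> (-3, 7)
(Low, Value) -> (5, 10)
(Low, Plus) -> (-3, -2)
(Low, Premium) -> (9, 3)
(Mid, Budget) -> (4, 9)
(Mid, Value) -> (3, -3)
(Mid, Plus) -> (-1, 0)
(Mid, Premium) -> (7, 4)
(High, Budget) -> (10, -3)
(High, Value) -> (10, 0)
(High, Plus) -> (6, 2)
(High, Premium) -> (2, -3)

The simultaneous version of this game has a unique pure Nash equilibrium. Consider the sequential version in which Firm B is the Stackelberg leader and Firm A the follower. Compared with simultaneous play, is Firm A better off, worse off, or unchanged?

better off

Backward induction with Firm B moving first.
- Budget → Firm A plays High (best of -3, 4, 10); Firm B gets -3.
- Value → Firm A plays High (best of 5, 3, 10); Firm B gets 0.
- Plus → Firm A plays High (best of -3, -1, 6); Firm B gets 2.
- Premium → Firm A plays Low (best of 9, 7, 2); Firm B gets 3.
Among -3, 0, 2, 3, the best is 3 at Premium. Subgame-perfect outcome: (Low, Premium) with payoffs (9, 3).
For the simultaneous game, intersect best replies.
Firm A's best replies: Budget→High; Value→High; Plus→High; Premium→Low.
Firm B's best replies: Low→Value; Mid→Budget; High→Plus.
The unique mutual best reply is (High, Plus), giving (6, 2).
Firm A earns 9 sequentially versus 6 at the Nash outcome: better off.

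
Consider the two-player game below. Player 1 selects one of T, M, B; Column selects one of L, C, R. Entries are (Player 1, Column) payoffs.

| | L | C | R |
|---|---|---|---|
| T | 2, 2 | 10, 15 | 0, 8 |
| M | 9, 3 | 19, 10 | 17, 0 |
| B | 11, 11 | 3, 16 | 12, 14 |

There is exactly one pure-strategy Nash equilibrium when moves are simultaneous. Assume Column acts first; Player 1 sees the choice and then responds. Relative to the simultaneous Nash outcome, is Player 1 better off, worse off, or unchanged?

Player 1 best-responds to each possible Column move:
- L → Player 1 plays B (best of 2, 9, 11); Column gets 11.
- C → Player 1 plays M (best of 10, 19, 3); Column gets 10.
- R → Player 1 plays M (best of 0, 17, 12); Column gets 0.
Maximizing over 11, 10, 0, Column chooses L. Subgame-perfect outcome: (B, L) with payoffs (11, 11).
Now find the simultaneous Nash equilibrium.
Player 1's best replies: L→B; C→M; R→M.
Column's best replies: T→C; M→C; B→C.
Only (M, C) has each player best-responding; Nash payoffs (19, 10).
Player 1 earns 11 sequentially versus 19 at the Nash outcome: worse off.

worse off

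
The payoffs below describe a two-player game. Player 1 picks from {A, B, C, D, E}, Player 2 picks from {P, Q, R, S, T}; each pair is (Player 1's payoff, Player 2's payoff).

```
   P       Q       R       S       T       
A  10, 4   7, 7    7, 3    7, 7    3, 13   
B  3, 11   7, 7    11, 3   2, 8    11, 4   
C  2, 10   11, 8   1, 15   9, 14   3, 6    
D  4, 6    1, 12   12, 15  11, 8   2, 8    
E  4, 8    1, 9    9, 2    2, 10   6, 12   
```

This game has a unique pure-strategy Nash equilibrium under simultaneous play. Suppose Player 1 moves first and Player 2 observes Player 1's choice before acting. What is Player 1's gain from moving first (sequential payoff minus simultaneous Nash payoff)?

0

Backward induction with Player 1 moving first.
- A: Player 2 compares 4, 7, 3, 7, 13 and picks T; Player 1 would get 3.
- B: Player 2 compares 11, 7, 3, 8, 4 and picks P; Player 1 would get 3.
- C: Player 2 compares 10, 8, 15, 14, 6 and picks R; Player 1 would get 1.
- D: Player 2 compares 6, 12, 15, 8, 8 and picks R; Player 1 would get 12.
- E: Player 2 compares 8, 9, 2, 10, 12 and picks T; Player 1 would get 6.
Player 1's induced payoffs are 3, 3, 1, 12, 6, so Player 1 commits to D. Subgame-perfect outcome: (D, R) with payoffs (12, 15).
For the simultaneous game, intersect best replies.
Player 1's best replies: P→A; Q→C; R→D; S→D; T→B.
Player 2's best replies: A→T; B→P; C→R; D→R; E→T.
The unique mutual best reply is (D, R), giving (12, 15).
Player 1's commitment gain: 12 − 12 = 0.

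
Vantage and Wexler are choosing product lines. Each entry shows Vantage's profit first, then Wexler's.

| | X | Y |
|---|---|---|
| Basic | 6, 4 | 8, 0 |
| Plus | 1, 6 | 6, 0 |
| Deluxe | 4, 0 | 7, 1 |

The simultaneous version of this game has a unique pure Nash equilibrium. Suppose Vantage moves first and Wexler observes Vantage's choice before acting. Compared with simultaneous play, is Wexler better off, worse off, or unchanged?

Wexler best-responds to each possible Vantage move:
- Basic: BR = X, leader payoff 6.
- Plus: BR = X, leader payoff 1.
- Deluxe: BR = Y, leader payoff 7.
Among 6, 1, 7, the best is 7 at Deluxe. Subgame-perfect outcome: (Deluxe, Y) with payoffs (7, 1).
Now find the simultaneous Nash equilibrium.
Vantage's best replies: X→Basic; Y→Basic.
Wexler's best replies: Basic→X; Plus→X; Deluxe→Y.
Only (Basic, X) has each player best-responding; Nash payoffs (6, 4).
Wexler earns 1 sequentially versus 4 at the Nash outcome: worse off.

worse off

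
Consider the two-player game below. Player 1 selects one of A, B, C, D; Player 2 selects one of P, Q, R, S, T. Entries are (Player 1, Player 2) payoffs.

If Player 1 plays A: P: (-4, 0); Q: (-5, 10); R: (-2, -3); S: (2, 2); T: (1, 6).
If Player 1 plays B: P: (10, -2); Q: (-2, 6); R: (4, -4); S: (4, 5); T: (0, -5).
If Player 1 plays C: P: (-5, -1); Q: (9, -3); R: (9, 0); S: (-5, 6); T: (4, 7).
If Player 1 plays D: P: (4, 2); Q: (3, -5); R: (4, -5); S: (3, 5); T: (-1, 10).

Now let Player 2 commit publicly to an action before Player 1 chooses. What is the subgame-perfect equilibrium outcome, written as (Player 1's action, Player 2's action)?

Work backward from Player 1's decision.
- P: BR = B, leader payoff -2.
- Q: BR = C, leader payoff -3.
- R: BR = C, leader payoff 0.
- S: BR = B, leader payoff 5.
- T: BR = C, leader payoff 7.
Player 2's induced payoffs are -2, -3, 0, 5, 7, so Player 2 commits to T. Subgame-perfect outcome: (C, T) with payoffs (4, 7).

(C, T)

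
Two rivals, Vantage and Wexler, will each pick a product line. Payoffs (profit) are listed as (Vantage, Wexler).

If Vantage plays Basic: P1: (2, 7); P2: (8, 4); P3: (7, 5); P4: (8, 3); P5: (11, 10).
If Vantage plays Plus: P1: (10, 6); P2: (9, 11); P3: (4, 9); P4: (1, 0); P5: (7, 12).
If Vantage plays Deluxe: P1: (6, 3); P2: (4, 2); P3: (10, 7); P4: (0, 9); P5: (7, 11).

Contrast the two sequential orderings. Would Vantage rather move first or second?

If Vantage leads: Wexler's best replies are Basic→P5, Plus→P5, Deluxe→P5; Vantage's induced payoffs 11, 7, 7; outcome (Basic, P5), payoffs (11, 10).
If Wexler leads: Vantage's best replies are P1→Plus, P2→Plus, P3→Deluxe, P4→Basic, P5→Basic; Wexler's induced payoffs 6, 11, 7, 3, 10; outcome (Plus, P2), payoffs (9, 11).
Vantage gets 11 moving first and 9 moving second, so Vantage prefers to move first.

first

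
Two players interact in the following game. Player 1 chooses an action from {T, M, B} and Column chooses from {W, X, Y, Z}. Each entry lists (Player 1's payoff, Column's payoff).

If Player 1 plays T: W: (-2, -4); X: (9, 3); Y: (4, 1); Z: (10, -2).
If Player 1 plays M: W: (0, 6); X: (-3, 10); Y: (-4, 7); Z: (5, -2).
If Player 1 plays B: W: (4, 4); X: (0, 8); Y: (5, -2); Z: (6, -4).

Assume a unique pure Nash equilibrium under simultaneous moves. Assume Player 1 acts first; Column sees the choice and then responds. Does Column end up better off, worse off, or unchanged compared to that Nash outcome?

Work backward from Column's decision.
- T → Column plays X (best of -4, 3, 1, -2); Player 1 gets 9.
- M → Column plays X (best of 6, 10, 7, -2); Player 1 gets -3.
- B → Column plays X (best of 4, 8, -2, -4); Player 1 gets 0.
Among 9, -3, 0, the best is 9 at T. Subgame-perfect outcome: (T, X) with payoffs (9, 3).
Under simultaneous play:
Player 1's best replies: W→B; X→T; Y→B; Z→T.
Column's best replies: T→X; M→X; B→X.
The unique mutual best reply is (T, X), giving (9, 3).
Column earns 3 sequentially versus 3 at the Nash outcome: unchanged.

unchanged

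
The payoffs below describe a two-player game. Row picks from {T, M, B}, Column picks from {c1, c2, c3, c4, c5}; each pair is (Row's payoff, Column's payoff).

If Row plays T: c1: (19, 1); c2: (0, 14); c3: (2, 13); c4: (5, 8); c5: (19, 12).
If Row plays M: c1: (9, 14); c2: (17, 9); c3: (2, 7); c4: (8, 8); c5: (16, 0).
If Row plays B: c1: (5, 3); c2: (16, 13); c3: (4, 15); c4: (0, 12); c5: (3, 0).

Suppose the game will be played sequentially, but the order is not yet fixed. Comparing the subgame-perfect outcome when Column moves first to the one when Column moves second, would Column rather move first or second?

If Row leads: Column's best replies are T→c2, M→c1, B→c3; Row's induced payoffs 0, 9, 4; outcome (M, c1), payoffs (9, 14).
If Column leads: Row's best replies are c1→T, c2→M, c3→B, c4→M, c5→T; Column's induced payoffs 1, 9, 15, 8, 12; outcome (B, c3), payoffs (4, 15).
Column gets 15 moving first and 14 moving second, so Column prefers to move first.

first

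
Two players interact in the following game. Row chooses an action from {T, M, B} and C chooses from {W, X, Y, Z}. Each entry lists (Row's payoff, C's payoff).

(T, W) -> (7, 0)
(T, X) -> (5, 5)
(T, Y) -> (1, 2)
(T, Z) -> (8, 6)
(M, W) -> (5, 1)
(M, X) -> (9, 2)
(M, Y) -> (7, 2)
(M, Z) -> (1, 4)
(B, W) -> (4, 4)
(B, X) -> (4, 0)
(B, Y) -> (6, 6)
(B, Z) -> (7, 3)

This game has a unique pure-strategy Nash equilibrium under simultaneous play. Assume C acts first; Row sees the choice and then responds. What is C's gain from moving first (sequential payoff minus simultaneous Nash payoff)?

Backward induction with C moving first.
- W: Row compares 7, 5, 4 and picks T; C would get 0.
- X: Row compares 5, 9, 4 and picks M; C would get 2.
- Y: Row compares 1, 7, 6 and picks M; C would get 2.
- Z: Row compares 8, 1, 7 and picks T; C would get 6.
Among 0, 2, 2, 6, the best is 6 at Z. Subgame-perfect outcome: (T, Z) with payoffs (8, 6).
Now find the simultaneous Nash equilibrium.
Row's best replies: W→T; X→M; Y→M; Z→T.
C's best replies: T→Z; M→Z; B→Y.
Only (T, Z) has each player best-responding; Nash payoffs (8, 6).
C's commitment gain: 6 − 6 = 0.

0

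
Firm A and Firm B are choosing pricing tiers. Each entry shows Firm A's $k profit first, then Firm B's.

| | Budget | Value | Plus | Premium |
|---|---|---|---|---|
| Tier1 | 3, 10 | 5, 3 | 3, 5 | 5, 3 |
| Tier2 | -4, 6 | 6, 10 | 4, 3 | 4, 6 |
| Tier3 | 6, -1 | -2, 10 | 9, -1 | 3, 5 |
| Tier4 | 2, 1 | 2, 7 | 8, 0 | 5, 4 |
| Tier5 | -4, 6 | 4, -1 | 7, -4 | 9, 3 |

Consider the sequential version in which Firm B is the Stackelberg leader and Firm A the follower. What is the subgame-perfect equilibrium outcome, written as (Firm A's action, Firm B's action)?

(Tier2, Value)

Work backward from Firm A's decision.
- Budget → Firm A plays Tier3 (best of 3, -4, 6, 2, -4); Firm B gets -1.
- Value → Firm A plays Tier2 (best of 5, 6, -2, 2, 4); Firm B gets 10.
- Plus → Firm A plays Tier3 (best of 3, 4, 9, 8, 7); Firm B gets -1.
- Premium → Firm A plays Tier5 (best of 5, 4, 3, 5, 9); Firm B gets 3.
Among -1, 10, -1, 3, the best is 10 at Value. Subgame-perfect outcome: (Tier2, Value) with payoffs (6, 10).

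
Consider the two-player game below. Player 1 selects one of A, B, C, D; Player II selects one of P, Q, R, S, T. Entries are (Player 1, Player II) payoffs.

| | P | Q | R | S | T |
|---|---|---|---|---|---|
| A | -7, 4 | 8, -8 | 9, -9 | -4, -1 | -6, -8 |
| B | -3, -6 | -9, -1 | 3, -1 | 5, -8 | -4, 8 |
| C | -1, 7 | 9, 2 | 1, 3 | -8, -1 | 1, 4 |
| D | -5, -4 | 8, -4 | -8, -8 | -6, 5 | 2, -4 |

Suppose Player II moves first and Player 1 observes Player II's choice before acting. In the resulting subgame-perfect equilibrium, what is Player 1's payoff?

-1

Player 1 best-responds to each possible Player II move:
- P: Player 1 compares -7, -3, -1, -5 and picks C; Player II would get 7.
- Q: Player 1 compares 8, -9, 9, 8 and picks C; Player II would get 2.
- R: Player 1 compares 9, 3, 1, -8 and picks A; Player II would get -9.
- S: Player 1 compares -4, 5, -8, -6 and picks B; Player II would get -8.
- T: Player 1 compares -6, -4, 1, 2 and picks D; Player II would get -4.
Maximizing over 7, 2, -9, -8, -4, Player II chooses P. Subgame-perfect outcome: (C, P) with payoffs (-1, 7).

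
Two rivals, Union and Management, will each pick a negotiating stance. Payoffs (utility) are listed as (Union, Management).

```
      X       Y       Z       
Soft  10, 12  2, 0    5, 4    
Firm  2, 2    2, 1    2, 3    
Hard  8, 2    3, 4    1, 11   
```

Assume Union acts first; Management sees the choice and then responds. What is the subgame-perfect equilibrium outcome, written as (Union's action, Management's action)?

Solve by backward induction (Union leads).
- Soft: Management compares 12, 0, 4 and picks X; Union would get 10.
- Firm: Management compares 2, 1, 3 and picks Z; Union would get 2.
- Hard: Management compares 2, 4, 11 and picks Z; Union would get 1.
Maximizing over 10, 2, 1, Union chooses Soft. Subgame-perfect outcome: (Soft, X) with payoffs (10, 12).

(Soft, X)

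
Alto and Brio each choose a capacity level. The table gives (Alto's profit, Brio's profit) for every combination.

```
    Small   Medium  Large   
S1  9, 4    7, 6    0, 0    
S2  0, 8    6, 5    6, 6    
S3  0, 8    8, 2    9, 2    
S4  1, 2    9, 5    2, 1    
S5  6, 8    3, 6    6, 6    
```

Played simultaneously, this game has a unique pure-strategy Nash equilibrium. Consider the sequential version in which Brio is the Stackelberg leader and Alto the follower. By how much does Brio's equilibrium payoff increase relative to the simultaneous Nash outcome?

0

Backward induction with Brio moving first.
- Small: Alto compares 9, 0, 0, 1, 6 and picks S1; Brio would get 4.
- Medium: Alto compares 7, 6, 8, 9, 3 and picks S4; Brio would get 5.
- Large: Alto compares 0, 6, 9, 2, 6 and picks S3; Brio would get 2.
Brio's induced payoffs are 4, 5, 2, so Brio commits to Medium. Subgame-perfect outcome: (S4, Medium) with payoffs (9, 5).
Now find the simultaneous Nash equilibrium.
Alto's best replies: Small→S1; Medium→S4; Large→S3.
Brio's best replies: S1→Medium; S2→Small; S3→Small; S4→Medium; S5→Small.
The unique mutual best reply is (S4, Medium), giving (9, 5).
Brio's commitment gain: 5 − 5 = 0.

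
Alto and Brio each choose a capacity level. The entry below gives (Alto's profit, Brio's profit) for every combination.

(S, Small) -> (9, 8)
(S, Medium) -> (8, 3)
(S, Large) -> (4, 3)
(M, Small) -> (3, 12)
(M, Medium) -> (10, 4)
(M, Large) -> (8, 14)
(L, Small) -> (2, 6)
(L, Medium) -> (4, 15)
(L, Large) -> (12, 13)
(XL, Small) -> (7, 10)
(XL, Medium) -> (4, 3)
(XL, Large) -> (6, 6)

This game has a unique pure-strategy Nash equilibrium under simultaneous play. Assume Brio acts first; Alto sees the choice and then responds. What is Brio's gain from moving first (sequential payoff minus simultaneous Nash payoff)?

Alto best-responds to each possible Brio move:
- Small: BR = S, leader payoff 8.
- Medium: BR = M, leader payoff 4.
- Large: BR = L, leader payoff 13.
Brio's induced payoffs are 8, 4, 13, so Brio commits to Large. Subgame-perfect outcome: (L, Large) with payoffs (12, 13).
For the simultaneous game, intersect best replies.
Alto's best replies: Small→S; Medium→M; Large→L.
Brio's best replies: S→Small; M→Large; L→Medium; XL→Small.
The unique mutual best reply is (S, Small), giving (9, 8).
Brio's commitment gain: 13 − 8 = 5.

5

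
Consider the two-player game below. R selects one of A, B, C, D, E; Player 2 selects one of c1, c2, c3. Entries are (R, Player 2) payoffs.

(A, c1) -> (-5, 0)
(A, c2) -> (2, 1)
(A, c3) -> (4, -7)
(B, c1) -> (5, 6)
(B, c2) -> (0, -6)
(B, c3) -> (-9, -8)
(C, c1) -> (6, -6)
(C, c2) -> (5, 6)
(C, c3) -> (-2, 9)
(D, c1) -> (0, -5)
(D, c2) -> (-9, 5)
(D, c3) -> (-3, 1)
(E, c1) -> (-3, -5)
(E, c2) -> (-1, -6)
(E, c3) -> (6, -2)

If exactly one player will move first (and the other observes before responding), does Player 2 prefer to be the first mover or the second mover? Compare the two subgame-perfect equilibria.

If R leads: Player 2's best replies are A→c2, B→c1, C→c3, D→c2, E→c3; R's induced payoffs 2, 5, -2, -9, 6; outcome (E, c3), payoffs (6, -2).
If Player 2 leads: R's best replies are c1→C, c2→C, c3→E; Player 2's induced payoffs -6, 6, -2; outcome (C, c2), payoffs (5, 6).
Player 2 gets 6 moving first and -2 moving second, so Player 2 prefers to move first.

first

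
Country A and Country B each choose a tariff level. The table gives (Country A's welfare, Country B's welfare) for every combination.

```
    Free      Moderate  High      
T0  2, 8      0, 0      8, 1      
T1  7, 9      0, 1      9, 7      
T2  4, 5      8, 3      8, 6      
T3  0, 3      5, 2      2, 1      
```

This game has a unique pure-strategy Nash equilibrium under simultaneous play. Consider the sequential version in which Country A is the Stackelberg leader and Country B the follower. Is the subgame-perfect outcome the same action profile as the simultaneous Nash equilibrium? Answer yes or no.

Country B best-responds to each possible Country A move:
- T0 → Country B plays Free (best of 8, 0, 1); Country A gets 2.
- T1 → Country B plays Free (best of 9, 1, 7); Country A gets 7.
- T2 → Country B plays High (best of 5, 3, 6); Country A gets 8.
- T3 → Country B plays Free (best of 3, 2, 1); Country A gets 0.
Maximizing over 2, 7, 8, 0, Country A chooses T2. Subgame-perfect outcome: (T2, High) with payoffs (8, 6).
For the simultaneous game, intersect best replies.
Country A's best replies: Free→T1; Moderate→T2; High→T1.
Country B's best replies: T0→Free; T1→Free; T2→High; T3→Free.
Only (T1, Free) has each player best-responding; Nash payoffs (7, 9).
Sequential outcome (T2, High) differs from the Nash profile (T1, Free).

no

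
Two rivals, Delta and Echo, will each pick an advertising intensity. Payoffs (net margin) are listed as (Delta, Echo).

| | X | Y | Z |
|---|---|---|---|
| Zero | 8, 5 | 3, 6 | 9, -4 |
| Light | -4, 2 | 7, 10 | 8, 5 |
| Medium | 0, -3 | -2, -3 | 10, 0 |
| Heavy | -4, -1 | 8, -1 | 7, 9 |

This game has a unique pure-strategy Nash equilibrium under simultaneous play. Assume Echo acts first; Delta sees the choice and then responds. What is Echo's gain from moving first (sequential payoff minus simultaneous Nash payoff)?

Delta best-responds to each possible Echo move:
- X: BR = Zero, leader payoff 5.
- Y: BR = Heavy, leader payoff -1.
- Z: BR = Medium, leader payoff 0.
Echo's induced payoffs are 5, -1, 0, so Echo commits to X. Subgame-perfect outcome: (Zero, X) with payoffs (8, 5).
For the simultaneous game, intersect best replies.
Delta's best replies: X→Zero; Y→Heavy; Z→Medium.
Echo's best replies: Zero→Y; Light→Y; Medium→Z; Heavy→Z.
The unique mutual best reply is (Medium, Z), giving (10, 0).
Echo's commitment gain: 5 − 0 = 5.

5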